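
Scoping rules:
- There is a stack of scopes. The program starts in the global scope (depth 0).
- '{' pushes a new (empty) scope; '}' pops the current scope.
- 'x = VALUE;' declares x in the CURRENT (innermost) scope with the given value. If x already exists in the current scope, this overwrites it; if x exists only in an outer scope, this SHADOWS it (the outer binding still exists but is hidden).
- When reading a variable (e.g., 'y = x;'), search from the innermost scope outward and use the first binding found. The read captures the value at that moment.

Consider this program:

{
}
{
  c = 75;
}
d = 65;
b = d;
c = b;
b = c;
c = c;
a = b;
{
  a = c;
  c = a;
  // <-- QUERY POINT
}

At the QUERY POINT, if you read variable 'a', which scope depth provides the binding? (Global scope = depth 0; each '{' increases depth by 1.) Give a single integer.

Answer: 1

Derivation:
Step 1: enter scope (depth=1)
Step 2: exit scope (depth=0)
Step 3: enter scope (depth=1)
Step 4: declare c=75 at depth 1
Step 5: exit scope (depth=0)
Step 6: declare d=65 at depth 0
Step 7: declare b=(read d)=65 at depth 0
Step 8: declare c=(read b)=65 at depth 0
Step 9: declare b=(read c)=65 at depth 0
Step 10: declare c=(read c)=65 at depth 0
Step 11: declare a=(read b)=65 at depth 0
Step 12: enter scope (depth=1)
Step 13: declare a=(read c)=65 at depth 1
Step 14: declare c=(read a)=65 at depth 1
Visible at query point: a=65 b=65 c=65 d=65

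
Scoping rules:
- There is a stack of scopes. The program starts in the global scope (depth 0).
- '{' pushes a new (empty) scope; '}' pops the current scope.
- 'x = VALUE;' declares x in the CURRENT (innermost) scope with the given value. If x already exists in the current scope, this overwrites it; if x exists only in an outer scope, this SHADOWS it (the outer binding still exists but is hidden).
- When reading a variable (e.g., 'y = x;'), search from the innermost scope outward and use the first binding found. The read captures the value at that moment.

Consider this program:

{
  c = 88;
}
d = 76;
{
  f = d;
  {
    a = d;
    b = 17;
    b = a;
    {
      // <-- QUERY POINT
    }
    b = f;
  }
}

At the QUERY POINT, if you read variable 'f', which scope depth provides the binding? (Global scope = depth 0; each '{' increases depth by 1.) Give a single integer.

Step 1: enter scope (depth=1)
Step 2: declare c=88 at depth 1
Step 3: exit scope (depth=0)
Step 4: declare d=76 at depth 0
Step 5: enter scope (depth=1)
Step 6: declare f=(read d)=76 at depth 1
Step 7: enter scope (depth=2)
Step 8: declare a=(read d)=76 at depth 2
Step 9: declare b=17 at depth 2
Step 10: declare b=(read a)=76 at depth 2
Step 11: enter scope (depth=3)
Visible at query point: a=76 b=76 d=76 f=76

Answer: 1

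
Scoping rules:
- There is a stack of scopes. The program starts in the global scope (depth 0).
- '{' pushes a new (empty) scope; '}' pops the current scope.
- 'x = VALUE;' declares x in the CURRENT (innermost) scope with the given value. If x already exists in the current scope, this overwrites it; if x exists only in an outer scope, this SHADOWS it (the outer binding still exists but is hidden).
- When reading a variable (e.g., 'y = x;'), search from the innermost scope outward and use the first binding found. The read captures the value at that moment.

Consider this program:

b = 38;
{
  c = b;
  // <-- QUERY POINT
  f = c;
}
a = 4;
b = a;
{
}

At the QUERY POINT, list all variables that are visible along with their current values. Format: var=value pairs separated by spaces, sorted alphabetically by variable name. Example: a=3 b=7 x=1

Answer: b=38 c=38

Derivation:
Step 1: declare b=38 at depth 0
Step 2: enter scope (depth=1)
Step 3: declare c=(read b)=38 at depth 1
Visible at query point: b=38 c=38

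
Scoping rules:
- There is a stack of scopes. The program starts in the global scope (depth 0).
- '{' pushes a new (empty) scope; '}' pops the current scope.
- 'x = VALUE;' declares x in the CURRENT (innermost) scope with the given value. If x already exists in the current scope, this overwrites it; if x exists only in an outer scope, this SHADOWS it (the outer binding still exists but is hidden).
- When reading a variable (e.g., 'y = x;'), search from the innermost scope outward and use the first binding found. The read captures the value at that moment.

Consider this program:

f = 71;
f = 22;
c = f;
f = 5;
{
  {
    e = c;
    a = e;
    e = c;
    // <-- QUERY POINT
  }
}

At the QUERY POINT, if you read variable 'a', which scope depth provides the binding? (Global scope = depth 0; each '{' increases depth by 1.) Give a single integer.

Step 1: declare f=71 at depth 0
Step 2: declare f=22 at depth 0
Step 3: declare c=(read f)=22 at depth 0
Step 4: declare f=5 at depth 0
Step 5: enter scope (depth=1)
Step 6: enter scope (depth=2)
Step 7: declare e=(read c)=22 at depth 2
Step 8: declare a=(read e)=22 at depth 2
Step 9: declare e=(read c)=22 at depth 2
Visible at query point: a=22 c=22 e=22 f=5

Answer: 2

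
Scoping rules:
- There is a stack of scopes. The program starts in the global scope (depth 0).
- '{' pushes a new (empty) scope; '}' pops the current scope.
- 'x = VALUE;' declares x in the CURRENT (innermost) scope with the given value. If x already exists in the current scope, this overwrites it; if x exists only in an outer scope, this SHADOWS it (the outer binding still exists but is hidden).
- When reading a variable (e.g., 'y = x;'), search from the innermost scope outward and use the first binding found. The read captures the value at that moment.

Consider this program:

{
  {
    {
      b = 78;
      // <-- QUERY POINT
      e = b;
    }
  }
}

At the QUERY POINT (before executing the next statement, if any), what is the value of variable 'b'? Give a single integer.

Step 1: enter scope (depth=1)
Step 2: enter scope (depth=2)
Step 3: enter scope (depth=3)
Step 4: declare b=78 at depth 3
Visible at query point: b=78

Answer: 78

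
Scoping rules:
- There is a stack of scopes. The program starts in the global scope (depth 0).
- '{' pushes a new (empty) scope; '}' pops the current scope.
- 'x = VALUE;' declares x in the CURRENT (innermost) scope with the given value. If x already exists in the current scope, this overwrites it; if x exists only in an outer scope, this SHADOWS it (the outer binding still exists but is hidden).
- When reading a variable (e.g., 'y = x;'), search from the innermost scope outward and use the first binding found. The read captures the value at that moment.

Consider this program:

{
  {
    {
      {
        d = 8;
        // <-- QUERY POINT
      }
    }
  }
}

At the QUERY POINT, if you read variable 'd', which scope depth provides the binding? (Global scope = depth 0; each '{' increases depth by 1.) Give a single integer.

Step 1: enter scope (depth=1)
Step 2: enter scope (depth=2)
Step 3: enter scope (depth=3)
Step 4: enter scope (depth=4)
Step 5: declare d=8 at depth 4
Visible at query point: d=8

Answer: 4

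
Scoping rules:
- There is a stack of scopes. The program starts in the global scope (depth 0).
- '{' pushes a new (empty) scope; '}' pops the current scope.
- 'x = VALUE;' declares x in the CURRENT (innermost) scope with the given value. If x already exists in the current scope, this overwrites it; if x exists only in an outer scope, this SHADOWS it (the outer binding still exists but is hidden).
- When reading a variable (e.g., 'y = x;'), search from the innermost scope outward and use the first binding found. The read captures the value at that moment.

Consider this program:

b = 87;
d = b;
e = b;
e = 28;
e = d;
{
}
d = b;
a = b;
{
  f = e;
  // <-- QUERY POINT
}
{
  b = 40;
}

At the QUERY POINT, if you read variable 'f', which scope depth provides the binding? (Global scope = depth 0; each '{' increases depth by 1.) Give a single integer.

Step 1: declare b=87 at depth 0
Step 2: declare d=(read b)=87 at depth 0
Step 3: declare e=(read b)=87 at depth 0
Step 4: declare e=28 at depth 0
Step 5: declare e=(read d)=87 at depth 0
Step 6: enter scope (depth=1)
Step 7: exit scope (depth=0)
Step 8: declare d=(read b)=87 at depth 0
Step 9: declare a=(read b)=87 at depth 0
Step 10: enter scope (depth=1)
Step 11: declare f=(read e)=87 at depth 1
Visible at query point: a=87 b=87 d=87 e=87 f=87

Answer: 1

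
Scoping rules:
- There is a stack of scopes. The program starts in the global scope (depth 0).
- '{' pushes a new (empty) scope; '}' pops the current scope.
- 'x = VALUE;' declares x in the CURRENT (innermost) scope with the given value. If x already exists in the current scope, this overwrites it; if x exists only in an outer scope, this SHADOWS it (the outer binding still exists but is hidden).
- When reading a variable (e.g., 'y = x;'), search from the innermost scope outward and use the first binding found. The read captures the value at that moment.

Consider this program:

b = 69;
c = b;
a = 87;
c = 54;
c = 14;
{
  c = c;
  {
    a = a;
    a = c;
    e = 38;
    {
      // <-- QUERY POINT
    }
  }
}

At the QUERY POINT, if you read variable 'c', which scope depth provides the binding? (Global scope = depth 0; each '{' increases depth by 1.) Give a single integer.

Step 1: declare b=69 at depth 0
Step 2: declare c=(read b)=69 at depth 0
Step 3: declare a=87 at depth 0
Step 4: declare c=54 at depth 0
Step 5: declare c=14 at depth 0
Step 6: enter scope (depth=1)
Step 7: declare c=(read c)=14 at depth 1
Step 8: enter scope (depth=2)
Step 9: declare a=(read a)=87 at depth 2
Step 10: declare a=(read c)=14 at depth 2
Step 11: declare e=38 at depth 2
Step 12: enter scope (depth=3)
Visible at query point: a=14 b=69 c=14 e=38

Answer: 1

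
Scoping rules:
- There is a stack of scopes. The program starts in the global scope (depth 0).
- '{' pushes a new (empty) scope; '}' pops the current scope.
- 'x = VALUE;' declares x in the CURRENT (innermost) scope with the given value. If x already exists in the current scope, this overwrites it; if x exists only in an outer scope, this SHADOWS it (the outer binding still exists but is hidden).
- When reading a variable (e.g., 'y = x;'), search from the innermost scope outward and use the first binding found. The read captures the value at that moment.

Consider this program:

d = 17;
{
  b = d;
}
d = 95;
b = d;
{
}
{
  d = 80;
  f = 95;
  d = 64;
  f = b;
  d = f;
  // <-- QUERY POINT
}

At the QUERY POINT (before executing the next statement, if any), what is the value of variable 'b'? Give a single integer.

Step 1: declare d=17 at depth 0
Step 2: enter scope (depth=1)
Step 3: declare b=(read d)=17 at depth 1
Step 4: exit scope (depth=0)
Step 5: declare d=95 at depth 0
Step 6: declare b=(read d)=95 at depth 0
Step 7: enter scope (depth=1)
Step 8: exit scope (depth=0)
Step 9: enter scope (depth=1)
Step 10: declare d=80 at depth 1
Step 11: declare f=95 at depth 1
Step 12: declare d=64 at depth 1
Step 13: declare f=(read b)=95 at depth 1
Step 14: declare d=(read f)=95 at depth 1
Visible at query point: b=95 d=95 f=95

Answer: 95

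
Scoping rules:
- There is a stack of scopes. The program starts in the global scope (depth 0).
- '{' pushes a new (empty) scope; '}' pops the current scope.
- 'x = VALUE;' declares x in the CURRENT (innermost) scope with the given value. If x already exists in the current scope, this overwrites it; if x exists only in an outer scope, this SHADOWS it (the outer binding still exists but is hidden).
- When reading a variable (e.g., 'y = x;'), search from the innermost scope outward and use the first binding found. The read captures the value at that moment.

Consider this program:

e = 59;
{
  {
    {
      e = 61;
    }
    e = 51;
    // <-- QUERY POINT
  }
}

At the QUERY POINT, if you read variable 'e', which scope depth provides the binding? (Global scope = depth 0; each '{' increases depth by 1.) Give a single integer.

Answer: 2

Derivation:
Step 1: declare e=59 at depth 0
Step 2: enter scope (depth=1)
Step 3: enter scope (depth=2)
Step 4: enter scope (depth=3)
Step 5: declare e=61 at depth 3
Step 6: exit scope (depth=2)
Step 7: declare e=51 at depth 2
Visible at query point: e=51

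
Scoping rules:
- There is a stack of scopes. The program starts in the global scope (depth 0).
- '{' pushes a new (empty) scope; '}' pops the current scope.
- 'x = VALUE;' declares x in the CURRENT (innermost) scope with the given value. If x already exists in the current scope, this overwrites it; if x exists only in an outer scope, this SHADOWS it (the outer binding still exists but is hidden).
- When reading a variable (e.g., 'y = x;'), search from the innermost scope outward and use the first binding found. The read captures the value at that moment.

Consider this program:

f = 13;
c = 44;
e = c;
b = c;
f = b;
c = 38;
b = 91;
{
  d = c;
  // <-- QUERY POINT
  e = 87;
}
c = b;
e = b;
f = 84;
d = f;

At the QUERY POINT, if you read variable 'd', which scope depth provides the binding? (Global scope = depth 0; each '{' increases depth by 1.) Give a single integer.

Step 1: declare f=13 at depth 0
Step 2: declare c=44 at depth 0
Step 3: declare e=(read c)=44 at depth 0
Step 4: declare b=(read c)=44 at depth 0
Step 5: declare f=(read b)=44 at depth 0
Step 6: declare c=38 at depth 0
Step 7: declare b=91 at depth 0
Step 8: enter scope (depth=1)
Step 9: declare d=(read c)=38 at depth 1
Visible at query point: b=91 c=38 d=38 e=44 f=44

Answer: 1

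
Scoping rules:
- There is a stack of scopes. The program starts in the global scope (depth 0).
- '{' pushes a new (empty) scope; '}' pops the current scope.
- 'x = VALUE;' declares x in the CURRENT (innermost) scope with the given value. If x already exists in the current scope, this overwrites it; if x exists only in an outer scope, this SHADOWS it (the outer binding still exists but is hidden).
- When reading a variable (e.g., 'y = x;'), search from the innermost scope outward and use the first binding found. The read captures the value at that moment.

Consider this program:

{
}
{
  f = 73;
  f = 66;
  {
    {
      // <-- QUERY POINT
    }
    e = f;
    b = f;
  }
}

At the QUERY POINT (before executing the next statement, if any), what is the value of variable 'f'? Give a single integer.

Answer: 66

Derivation:
Step 1: enter scope (depth=1)
Step 2: exit scope (depth=0)
Step 3: enter scope (depth=1)
Step 4: declare f=73 at depth 1
Step 5: declare f=66 at depth 1
Step 6: enter scope (depth=2)
Step 7: enter scope (depth=3)
Visible at query point: f=66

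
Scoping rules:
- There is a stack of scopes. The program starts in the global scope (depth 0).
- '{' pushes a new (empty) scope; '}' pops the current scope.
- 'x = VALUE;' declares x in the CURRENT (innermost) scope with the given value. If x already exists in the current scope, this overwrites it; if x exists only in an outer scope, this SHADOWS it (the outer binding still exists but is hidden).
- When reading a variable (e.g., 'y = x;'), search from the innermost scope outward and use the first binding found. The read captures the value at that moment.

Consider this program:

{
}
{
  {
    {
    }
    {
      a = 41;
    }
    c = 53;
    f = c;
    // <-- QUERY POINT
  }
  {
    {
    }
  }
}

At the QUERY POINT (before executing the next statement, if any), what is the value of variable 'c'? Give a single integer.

Answer: 53

Derivation:
Step 1: enter scope (depth=1)
Step 2: exit scope (depth=0)
Step 3: enter scope (depth=1)
Step 4: enter scope (depth=2)
Step 5: enter scope (depth=3)
Step 6: exit scope (depth=2)
Step 7: enter scope (depth=3)
Step 8: declare a=41 at depth 3
Step 9: exit scope (depth=2)
Step 10: declare c=53 at depth 2
Step 11: declare f=(read c)=53 at depth 2
Visible at query point: c=53 f=53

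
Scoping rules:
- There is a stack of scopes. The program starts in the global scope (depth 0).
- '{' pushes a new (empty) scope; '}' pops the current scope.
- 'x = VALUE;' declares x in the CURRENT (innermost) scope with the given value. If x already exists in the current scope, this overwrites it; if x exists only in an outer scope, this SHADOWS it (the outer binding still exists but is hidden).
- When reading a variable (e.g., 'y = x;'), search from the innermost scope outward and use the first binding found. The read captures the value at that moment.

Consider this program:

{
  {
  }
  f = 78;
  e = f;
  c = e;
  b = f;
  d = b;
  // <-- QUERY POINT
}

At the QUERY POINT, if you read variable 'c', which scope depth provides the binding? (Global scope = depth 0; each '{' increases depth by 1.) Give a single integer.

Answer: 1

Derivation:
Step 1: enter scope (depth=1)
Step 2: enter scope (depth=2)
Step 3: exit scope (depth=1)
Step 4: declare f=78 at depth 1
Step 5: declare e=(read f)=78 at depth 1
Step 6: declare c=(read e)=78 at depth 1
Step 7: declare b=(read f)=78 at depth 1
Step 8: declare d=(read b)=78 at depth 1
Visible at query point: b=78 c=78 d=78 e=78 f=78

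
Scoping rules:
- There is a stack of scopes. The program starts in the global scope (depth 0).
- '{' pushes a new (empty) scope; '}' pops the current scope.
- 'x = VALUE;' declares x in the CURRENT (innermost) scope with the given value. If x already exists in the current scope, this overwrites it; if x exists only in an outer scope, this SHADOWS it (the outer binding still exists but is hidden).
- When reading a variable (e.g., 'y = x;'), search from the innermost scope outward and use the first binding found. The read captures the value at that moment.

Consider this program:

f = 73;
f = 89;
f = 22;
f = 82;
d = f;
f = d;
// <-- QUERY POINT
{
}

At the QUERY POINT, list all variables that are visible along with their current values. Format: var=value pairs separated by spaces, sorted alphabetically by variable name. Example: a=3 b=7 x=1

Answer: d=82 f=82

Derivation:
Step 1: declare f=73 at depth 0
Step 2: declare f=89 at depth 0
Step 3: declare f=22 at depth 0
Step 4: declare f=82 at depth 0
Step 5: declare d=(read f)=82 at depth 0
Step 6: declare f=(read d)=82 at depth 0
Visible at query point: d=82 f=82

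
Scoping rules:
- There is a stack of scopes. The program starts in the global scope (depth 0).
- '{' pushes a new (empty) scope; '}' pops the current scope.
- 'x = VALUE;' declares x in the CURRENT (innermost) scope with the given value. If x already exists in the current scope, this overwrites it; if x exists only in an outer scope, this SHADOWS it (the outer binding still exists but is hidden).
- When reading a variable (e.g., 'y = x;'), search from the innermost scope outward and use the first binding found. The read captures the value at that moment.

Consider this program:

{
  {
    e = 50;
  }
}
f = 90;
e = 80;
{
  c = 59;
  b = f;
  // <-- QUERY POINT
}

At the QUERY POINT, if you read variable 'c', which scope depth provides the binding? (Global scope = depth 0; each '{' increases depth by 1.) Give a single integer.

Answer: 1

Derivation:
Step 1: enter scope (depth=1)
Step 2: enter scope (depth=2)
Step 3: declare e=50 at depth 2
Step 4: exit scope (depth=1)
Step 5: exit scope (depth=0)
Step 6: declare f=90 at depth 0
Step 7: declare e=80 at depth 0
Step 8: enter scope (depth=1)
Step 9: declare c=59 at depth 1
Step 10: declare b=(read f)=90 at depth 1
Visible at query point: b=90 c=59 e=80 f=90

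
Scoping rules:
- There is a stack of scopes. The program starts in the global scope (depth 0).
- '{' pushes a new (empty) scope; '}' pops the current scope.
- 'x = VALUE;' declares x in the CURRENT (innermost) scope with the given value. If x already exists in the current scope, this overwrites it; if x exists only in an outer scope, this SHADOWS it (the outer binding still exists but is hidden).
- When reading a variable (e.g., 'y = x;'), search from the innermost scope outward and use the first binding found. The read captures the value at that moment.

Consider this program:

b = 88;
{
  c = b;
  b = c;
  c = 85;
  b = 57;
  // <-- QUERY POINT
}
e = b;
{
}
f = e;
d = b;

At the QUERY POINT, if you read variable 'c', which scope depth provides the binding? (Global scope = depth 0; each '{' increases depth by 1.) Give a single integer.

Step 1: declare b=88 at depth 0
Step 2: enter scope (depth=1)
Step 3: declare c=(read b)=88 at depth 1
Step 4: declare b=(read c)=88 at depth 1
Step 5: declare c=85 at depth 1
Step 6: declare b=57 at depth 1
Visible at query point: b=57 c=85

Answer: 1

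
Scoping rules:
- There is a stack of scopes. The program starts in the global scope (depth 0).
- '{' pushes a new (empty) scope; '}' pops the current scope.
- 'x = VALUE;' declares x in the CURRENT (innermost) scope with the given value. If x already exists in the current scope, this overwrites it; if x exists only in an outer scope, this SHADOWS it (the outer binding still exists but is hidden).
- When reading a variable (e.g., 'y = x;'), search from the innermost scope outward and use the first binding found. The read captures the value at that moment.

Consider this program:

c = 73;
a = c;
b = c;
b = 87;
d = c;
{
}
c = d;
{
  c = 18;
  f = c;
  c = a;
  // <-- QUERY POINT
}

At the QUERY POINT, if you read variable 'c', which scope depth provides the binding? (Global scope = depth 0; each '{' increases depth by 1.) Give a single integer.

Answer: 1

Derivation:
Step 1: declare c=73 at depth 0
Step 2: declare a=(read c)=73 at depth 0
Step 3: declare b=(read c)=73 at depth 0
Step 4: declare b=87 at depth 0
Step 5: declare d=(read c)=73 at depth 0
Step 6: enter scope (depth=1)
Step 7: exit scope (depth=0)
Step 8: declare c=(read d)=73 at depth 0
Step 9: enter scope (depth=1)
Step 10: declare c=18 at depth 1
Step 11: declare f=(read c)=18 at depth 1
Step 12: declare c=(read a)=73 at depth 1
Visible at query point: a=73 b=87 c=73 d=73 f=18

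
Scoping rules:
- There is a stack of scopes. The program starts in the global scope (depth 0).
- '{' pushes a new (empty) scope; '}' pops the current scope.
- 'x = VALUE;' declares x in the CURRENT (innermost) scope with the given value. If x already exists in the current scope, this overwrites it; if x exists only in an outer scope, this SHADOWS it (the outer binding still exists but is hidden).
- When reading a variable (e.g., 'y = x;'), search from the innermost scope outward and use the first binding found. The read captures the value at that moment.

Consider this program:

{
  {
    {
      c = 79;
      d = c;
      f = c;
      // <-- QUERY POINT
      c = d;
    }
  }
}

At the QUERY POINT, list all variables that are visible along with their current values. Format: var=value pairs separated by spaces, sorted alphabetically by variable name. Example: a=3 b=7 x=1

Answer: c=79 d=79 f=79

Derivation:
Step 1: enter scope (depth=1)
Step 2: enter scope (depth=2)
Step 3: enter scope (depth=3)
Step 4: declare c=79 at depth 3
Step 5: declare d=(read c)=79 at depth 3
Step 6: declare f=(read c)=79 at depth 3
Visible at query point: c=79 d=79 f=79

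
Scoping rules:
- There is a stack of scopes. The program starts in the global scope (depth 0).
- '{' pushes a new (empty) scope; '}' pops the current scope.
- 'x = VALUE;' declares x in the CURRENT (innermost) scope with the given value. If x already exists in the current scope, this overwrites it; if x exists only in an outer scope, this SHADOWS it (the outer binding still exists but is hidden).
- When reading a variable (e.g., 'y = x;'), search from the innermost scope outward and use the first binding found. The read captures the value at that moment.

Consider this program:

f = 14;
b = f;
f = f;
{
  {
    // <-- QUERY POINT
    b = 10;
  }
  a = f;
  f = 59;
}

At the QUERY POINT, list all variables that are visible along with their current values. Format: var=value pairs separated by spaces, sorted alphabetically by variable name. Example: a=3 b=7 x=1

Answer: b=14 f=14

Derivation:
Step 1: declare f=14 at depth 0
Step 2: declare b=(read f)=14 at depth 0
Step 3: declare f=(read f)=14 at depth 0
Step 4: enter scope (depth=1)
Step 5: enter scope (depth=2)
Visible at query point: b=14 f=14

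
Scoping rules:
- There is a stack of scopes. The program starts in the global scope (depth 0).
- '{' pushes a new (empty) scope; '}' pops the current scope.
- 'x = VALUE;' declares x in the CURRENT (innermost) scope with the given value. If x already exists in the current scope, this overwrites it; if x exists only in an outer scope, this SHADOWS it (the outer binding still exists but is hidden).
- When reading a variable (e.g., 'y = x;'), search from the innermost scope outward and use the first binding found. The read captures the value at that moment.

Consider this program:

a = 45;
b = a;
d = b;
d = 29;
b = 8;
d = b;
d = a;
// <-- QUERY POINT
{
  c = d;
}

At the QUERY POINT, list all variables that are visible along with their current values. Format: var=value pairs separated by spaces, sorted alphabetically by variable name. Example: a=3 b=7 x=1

Answer: a=45 b=8 d=45

Derivation:
Step 1: declare a=45 at depth 0
Step 2: declare b=(read a)=45 at depth 0
Step 3: declare d=(read b)=45 at depth 0
Step 4: declare d=29 at depth 0
Step 5: declare b=8 at depth 0
Step 6: declare d=(read b)=8 at depth 0
Step 7: declare d=(read a)=45 at depth 0
Visible at query point: a=45 b=8 d=45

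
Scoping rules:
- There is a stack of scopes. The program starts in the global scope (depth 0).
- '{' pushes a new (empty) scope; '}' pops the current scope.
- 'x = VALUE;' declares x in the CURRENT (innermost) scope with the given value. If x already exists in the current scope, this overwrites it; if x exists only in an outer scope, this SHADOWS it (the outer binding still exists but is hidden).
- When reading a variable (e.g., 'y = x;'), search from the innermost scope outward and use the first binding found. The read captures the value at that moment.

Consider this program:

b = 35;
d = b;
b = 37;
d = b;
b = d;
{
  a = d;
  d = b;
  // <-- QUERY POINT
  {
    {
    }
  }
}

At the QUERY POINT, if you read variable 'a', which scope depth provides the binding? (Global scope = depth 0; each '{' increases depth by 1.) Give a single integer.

Step 1: declare b=35 at depth 0
Step 2: declare d=(read b)=35 at depth 0
Step 3: declare b=37 at depth 0
Step 4: declare d=(read b)=37 at depth 0
Step 5: declare b=(read d)=37 at depth 0
Step 6: enter scope (depth=1)
Step 7: declare a=(read d)=37 at depth 1
Step 8: declare d=(read b)=37 at depth 1
Visible at query point: a=37 b=37 d=37

Answer: 1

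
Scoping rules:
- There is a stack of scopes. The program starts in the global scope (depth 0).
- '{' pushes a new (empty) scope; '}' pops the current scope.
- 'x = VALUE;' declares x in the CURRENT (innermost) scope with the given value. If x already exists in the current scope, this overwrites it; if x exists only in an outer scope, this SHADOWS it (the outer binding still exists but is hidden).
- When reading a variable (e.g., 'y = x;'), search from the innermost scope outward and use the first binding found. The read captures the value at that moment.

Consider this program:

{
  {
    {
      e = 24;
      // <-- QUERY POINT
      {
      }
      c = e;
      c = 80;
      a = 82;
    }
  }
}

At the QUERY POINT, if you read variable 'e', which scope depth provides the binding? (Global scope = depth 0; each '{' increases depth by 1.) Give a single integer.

Answer: 3

Derivation:
Step 1: enter scope (depth=1)
Step 2: enter scope (depth=2)
Step 3: enter scope (depth=3)
Step 4: declare e=24 at depth 3
Visible at query point: e=24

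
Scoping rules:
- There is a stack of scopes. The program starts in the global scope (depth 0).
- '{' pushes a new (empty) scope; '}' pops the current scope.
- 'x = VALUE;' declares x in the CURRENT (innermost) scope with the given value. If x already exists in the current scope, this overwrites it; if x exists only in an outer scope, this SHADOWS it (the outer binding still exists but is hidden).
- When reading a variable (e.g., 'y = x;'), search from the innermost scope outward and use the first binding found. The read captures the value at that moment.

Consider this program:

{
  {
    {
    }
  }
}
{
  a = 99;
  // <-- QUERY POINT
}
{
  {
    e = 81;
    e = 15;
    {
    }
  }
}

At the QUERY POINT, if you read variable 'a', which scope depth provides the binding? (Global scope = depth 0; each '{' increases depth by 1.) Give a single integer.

Step 1: enter scope (depth=1)
Step 2: enter scope (depth=2)
Step 3: enter scope (depth=3)
Step 4: exit scope (depth=2)
Step 5: exit scope (depth=1)
Step 6: exit scope (depth=0)
Step 7: enter scope (depth=1)
Step 8: declare a=99 at depth 1
Visible at query point: a=99

Answer: 1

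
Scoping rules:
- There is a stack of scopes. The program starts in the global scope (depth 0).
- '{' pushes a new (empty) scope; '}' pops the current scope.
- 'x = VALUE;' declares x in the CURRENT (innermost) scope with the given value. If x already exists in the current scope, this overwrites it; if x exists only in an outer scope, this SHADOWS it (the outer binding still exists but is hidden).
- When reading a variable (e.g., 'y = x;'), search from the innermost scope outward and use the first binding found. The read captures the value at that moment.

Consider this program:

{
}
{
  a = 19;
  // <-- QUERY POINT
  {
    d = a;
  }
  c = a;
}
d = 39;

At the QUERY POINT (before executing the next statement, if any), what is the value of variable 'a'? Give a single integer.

Step 1: enter scope (depth=1)
Step 2: exit scope (depth=0)
Step 3: enter scope (depth=1)
Step 4: declare a=19 at depth 1
Visible at query point: a=19

Answer: 19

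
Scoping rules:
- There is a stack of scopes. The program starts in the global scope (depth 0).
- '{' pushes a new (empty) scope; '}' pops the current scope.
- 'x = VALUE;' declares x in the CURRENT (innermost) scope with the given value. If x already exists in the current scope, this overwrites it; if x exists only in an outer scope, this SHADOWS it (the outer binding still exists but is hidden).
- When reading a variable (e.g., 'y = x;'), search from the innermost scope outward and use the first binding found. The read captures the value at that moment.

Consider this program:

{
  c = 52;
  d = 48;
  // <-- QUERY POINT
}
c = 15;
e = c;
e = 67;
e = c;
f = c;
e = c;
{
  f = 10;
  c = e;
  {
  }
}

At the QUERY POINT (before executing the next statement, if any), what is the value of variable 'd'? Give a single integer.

Answer: 48

Derivation:
Step 1: enter scope (depth=1)
Step 2: declare c=52 at depth 1
Step 3: declare d=48 at depth 1
Visible at query point: c=52 d=48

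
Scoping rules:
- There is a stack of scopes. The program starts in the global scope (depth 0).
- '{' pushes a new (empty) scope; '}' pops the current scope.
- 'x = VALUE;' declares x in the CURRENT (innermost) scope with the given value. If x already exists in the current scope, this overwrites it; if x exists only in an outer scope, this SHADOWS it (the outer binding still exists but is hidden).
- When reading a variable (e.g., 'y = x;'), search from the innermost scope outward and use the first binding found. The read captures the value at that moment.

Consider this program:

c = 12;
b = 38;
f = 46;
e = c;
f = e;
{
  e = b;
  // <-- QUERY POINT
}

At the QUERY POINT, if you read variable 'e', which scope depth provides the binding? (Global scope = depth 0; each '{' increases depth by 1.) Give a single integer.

Step 1: declare c=12 at depth 0
Step 2: declare b=38 at depth 0
Step 3: declare f=46 at depth 0
Step 4: declare e=(read c)=12 at depth 0
Step 5: declare f=(read e)=12 at depth 0
Step 6: enter scope (depth=1)
Step 7: declare e=(read b)=38 at depth 1
Visible at query point: b=38 c=12 e=38 f=12

Answer: 1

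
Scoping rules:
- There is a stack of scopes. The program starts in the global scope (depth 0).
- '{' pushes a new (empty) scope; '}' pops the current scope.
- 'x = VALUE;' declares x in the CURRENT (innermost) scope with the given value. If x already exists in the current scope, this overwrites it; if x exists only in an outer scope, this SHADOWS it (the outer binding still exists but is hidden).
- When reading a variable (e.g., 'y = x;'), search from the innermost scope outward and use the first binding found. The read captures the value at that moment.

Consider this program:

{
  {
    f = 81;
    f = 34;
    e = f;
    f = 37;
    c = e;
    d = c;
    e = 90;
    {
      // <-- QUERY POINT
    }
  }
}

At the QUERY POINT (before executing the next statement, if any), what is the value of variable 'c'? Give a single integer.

Step 1: enter scope (depth=1)
Step 2: enter scope (depth=2)
Step 3: declare f=81 at depth 2
Step 4: declare f=34 at depth 2
Step 5: declare e=(read f)=34 at depth 2
Step 6: declare f=37 at depth 2
Step 7: declare c=(read e)=34 at depth 2
Step 8: declare d=(read c)=34 at depth 2
Step 9: declare e=90 at depth 2
Step 10: enter scope (depth=3)
Visible at query point: c=34 d=34 e=90 f=37

Answer: 34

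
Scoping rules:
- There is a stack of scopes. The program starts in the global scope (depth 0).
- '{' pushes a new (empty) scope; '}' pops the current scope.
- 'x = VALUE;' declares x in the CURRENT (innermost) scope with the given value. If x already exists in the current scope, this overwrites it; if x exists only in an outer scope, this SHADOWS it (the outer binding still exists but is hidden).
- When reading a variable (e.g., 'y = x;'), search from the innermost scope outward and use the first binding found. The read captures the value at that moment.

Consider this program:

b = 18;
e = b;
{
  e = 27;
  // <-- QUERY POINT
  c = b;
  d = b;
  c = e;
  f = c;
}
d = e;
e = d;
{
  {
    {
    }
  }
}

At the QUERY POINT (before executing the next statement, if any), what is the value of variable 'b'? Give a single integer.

Step 1: declare b=18 at depth 0
Step 2: declare e=(read b)=18 at depth 0
Step 3: enter scope (depth=1)
Step 4: declare e=27 at depth 1
Visible at query point: b=18 e=27

Answer: 18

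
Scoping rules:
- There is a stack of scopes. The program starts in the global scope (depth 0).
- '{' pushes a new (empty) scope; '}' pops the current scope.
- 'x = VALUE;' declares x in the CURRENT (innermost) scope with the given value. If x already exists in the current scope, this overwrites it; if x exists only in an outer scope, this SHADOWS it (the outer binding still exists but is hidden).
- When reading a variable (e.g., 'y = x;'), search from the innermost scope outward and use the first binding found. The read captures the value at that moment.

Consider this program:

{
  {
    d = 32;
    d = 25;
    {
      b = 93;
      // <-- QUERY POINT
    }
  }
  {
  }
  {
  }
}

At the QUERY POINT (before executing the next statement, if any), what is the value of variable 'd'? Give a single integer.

Answer: 25

Derivation:
Step 1: enter scope (depth=1)
Step 2: enter scope (depth=2)
Step 3: declare d=32 at depth 2
Step 4: declare d=25 at depth 2
Step 5: enter scope (depth=3)
Step 6: declare b=93 at depth 3
Visible at query point: b=93 d=25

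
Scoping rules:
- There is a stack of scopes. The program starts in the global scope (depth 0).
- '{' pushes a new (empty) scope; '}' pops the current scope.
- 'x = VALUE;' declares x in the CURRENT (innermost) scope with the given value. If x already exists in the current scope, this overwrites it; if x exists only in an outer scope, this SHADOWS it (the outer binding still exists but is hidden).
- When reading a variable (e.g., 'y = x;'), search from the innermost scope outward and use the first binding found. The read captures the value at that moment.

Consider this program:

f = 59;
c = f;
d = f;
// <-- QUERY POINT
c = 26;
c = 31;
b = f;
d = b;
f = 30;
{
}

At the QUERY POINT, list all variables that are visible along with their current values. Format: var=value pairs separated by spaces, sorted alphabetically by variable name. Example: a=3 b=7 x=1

Answer: c=59 d=59 f=59

Derivation:
Step 1: declare f=59 at depth 0
Step 2: declare c=(read f)=59 at depth 0
Step 3: declare d=(read f)=59 at depth 0
Visible at query point: c=59 d=59 f=59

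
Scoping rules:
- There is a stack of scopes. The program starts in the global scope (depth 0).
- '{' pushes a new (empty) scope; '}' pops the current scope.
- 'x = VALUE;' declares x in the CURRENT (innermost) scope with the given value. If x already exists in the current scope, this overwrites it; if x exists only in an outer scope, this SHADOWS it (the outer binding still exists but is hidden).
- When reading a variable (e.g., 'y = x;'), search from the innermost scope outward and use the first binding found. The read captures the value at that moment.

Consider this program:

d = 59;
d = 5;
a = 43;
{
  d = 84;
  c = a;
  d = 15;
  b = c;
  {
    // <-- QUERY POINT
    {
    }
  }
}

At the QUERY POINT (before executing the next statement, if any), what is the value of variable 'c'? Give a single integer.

Answer: 43

Derivation:
Step 1: declare d=59 at depth 0
Step 2: declare d=5 at depth 0
Step 3: declare a=43 at depth 0
Step 4: enter scope (depth=1)
Step 5: declare d=84 at depth 1
Step 6: declare c=(read a)=43 at depth 1
Step 7: declare d=15 at depth 1
Step 8: declare b=(read c)=43 at depth 1
Step 9: enter scope (depth=2)
Visible at query point: a=43 b=43 c=43 d=15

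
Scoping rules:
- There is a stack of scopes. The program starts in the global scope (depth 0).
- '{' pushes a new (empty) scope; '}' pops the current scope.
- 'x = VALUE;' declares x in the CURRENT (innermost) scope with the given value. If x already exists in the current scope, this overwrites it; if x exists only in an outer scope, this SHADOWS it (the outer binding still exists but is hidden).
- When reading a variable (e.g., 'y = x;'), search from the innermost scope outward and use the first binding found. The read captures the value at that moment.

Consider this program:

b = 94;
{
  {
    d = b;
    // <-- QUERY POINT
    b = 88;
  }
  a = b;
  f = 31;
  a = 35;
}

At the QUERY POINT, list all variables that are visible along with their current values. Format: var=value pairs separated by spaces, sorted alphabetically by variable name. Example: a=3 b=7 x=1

Step 1: declare b=94 at depth 0
Step 2: enter scope (depth=1)
Step 3: enter scope (depth=2)
Step 4: declare d=(read b)=94 at depth 2
Visible at query point: b=94 d=94

Answer: b=94 d=94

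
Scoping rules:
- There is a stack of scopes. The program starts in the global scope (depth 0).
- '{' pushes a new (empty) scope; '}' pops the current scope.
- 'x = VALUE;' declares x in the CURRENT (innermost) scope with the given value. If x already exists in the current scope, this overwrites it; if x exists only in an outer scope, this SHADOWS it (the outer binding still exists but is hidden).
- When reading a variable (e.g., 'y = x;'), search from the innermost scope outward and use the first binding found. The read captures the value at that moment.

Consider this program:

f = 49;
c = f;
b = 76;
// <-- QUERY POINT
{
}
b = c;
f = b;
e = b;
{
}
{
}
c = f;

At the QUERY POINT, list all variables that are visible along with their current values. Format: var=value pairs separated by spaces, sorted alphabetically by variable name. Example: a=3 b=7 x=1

Step 1: declare f=49 at depth 0
Step 2: declare c=(read f)=49 at depth 0
Step 3: declare b=76 at depth 0
Visible at query point: b=76 c=49 f=49

Answer: b=76 c=49 f=49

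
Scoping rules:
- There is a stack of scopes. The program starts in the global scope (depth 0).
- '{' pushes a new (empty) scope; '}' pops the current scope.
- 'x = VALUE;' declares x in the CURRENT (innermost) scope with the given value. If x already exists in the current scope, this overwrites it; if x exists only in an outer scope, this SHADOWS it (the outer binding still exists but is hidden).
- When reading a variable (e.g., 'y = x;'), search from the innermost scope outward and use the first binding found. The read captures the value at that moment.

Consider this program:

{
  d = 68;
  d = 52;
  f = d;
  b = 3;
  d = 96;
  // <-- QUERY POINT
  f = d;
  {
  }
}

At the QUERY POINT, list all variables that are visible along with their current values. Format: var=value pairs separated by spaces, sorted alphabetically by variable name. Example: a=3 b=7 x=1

Answer: b=3 d=96 f=52

Derivation:
Step 1: enter scope (depth=1)
Step 2: declare d=68 at depth 1
Step 3: declare d=52 at depth 1
Step 4: declare f=(read d)=52 at depth 1
Step 5: declare b=3 at depth 1
Step 6: declare d=96 at depth 1
Visible at query point: b=3 d=96 f=52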